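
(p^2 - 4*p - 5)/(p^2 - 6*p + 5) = (p + 1)/(p - 1)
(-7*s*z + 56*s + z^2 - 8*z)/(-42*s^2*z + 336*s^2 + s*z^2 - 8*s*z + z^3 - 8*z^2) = (-7*s + z)/(-42*s^2 + s*z + z^2)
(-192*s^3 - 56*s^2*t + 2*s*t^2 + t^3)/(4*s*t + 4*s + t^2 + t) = (-48*s^2 - 2*s*t + t^2)/(t + 1)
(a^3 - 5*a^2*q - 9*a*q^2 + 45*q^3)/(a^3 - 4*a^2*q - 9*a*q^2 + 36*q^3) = (-a + 5*q)/(-a + 4*q)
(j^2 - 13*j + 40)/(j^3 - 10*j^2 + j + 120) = 1/(j + 3)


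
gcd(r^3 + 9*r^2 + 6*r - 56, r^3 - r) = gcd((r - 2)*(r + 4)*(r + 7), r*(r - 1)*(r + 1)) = 1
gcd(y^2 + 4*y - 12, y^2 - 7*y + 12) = 1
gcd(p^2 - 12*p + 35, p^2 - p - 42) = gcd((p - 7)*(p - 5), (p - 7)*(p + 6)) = p - 7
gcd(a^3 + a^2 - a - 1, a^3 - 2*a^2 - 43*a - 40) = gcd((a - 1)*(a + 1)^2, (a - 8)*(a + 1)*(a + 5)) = a + 1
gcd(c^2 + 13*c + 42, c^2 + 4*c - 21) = c + 7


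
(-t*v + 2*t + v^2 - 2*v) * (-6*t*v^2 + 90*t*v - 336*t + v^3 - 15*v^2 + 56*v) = 6*t^2*v^3 - 102*t^2*v^2 + 516*t^2*v - 672*t^2 - 7*t*v^4 + 119*t*v^3 - 602*t*v^2 + 784*t*v + v^5 - 17*v^4 + 86*v^3 - 112*v^2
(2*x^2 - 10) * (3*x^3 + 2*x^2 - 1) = 6*x^5 + 4*x^4 - 30*x^3 - 22*x^2 + 10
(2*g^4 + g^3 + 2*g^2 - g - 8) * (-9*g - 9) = -18*g^5 - 27*g^4 - 27*g^3 - 9*g^2 + 81*g + 72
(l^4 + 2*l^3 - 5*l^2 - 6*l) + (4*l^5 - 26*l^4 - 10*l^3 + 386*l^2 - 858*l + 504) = 4*l^5 - 25*l^4 - 8*l^3 + 381*l^2 - 864*l + 504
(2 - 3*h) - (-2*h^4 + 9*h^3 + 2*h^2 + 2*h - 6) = 2*h^4 - 9*h^3 - 2*h^2 - 5*h + 8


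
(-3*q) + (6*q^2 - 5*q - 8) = 6*q^2 - 8*q - 8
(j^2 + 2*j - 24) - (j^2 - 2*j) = 4*j - 24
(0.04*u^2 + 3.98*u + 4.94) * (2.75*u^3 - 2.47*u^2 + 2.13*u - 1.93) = 0.11*u^5 + 10.8462*u^4 + 3.8396*u^3 - 3.8016*u^2 + 2.8408*u - 9.5342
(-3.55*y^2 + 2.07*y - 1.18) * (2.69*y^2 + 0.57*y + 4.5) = -9.5495*y^4 + 3.5448*y^3 - 17.9693*y^2 + 8.6424*y - 5.31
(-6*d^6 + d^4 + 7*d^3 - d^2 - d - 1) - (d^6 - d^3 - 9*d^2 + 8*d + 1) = -7*d^6 + d^4 + 8*d^3 + 8*d^2 - 9*d - 2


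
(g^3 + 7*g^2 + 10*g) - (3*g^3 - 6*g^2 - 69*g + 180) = -2*g^3 + 13*g^2 + 79*g - 180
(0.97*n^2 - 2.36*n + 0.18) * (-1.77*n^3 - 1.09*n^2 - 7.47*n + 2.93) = -1.7169*n^5 + 3.1199*n^4 - 4.9921*n^3 + 20.2751*n^2 - 8.2594*n + 0.5274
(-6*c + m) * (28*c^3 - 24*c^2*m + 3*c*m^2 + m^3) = -168*c^4 + 172*c^3*m - 42*c^2*m^2 - 3*c*m^3 + m^4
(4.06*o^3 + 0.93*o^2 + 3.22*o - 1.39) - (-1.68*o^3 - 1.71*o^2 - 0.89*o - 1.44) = 5.74*o^3 + 2.64*o^2 + 4.11*o + 0.05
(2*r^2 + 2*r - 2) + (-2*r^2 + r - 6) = 3*r - 8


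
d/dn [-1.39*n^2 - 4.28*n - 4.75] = -2.78*n - 4.28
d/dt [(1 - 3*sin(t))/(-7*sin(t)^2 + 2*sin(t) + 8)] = (-21*sin(t)^2 + 14*sin(t) - 26)*cos(t)/(7*sin(t)^2 - 2*sin(t) - 8)^2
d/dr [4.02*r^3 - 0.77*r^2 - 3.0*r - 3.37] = 12.06*r^2 - 1.54*r - 3.0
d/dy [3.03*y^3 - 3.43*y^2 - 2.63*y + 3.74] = 9.09*y^2 - 6.86*y - 2.63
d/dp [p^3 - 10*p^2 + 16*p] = 3*p^2 - 20*p + 16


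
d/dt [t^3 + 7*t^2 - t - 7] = 3*t^2 + 14*t - 1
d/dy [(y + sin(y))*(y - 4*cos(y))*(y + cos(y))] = -(y + sin(y))*(y - 4*cos(y))*(sin(y) - 1) + (y + sin(y))*(y + cos(y))*(4*sin(y) + 1) + (y - 4*cos(y))*(y + cos(y))*(cos(y) + 1)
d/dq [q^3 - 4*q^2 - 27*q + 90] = 3*q^2 - 8*q - 27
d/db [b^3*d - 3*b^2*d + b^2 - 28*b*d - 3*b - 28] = 3*b^2*d - 6*b*d + 2*b - 28*d - 3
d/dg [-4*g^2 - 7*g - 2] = -8*g - 7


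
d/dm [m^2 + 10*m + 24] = 2*m + 10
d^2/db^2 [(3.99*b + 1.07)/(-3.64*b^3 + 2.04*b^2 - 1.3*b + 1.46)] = (-317.195424*b^5 + 7.64399999999995*b^4 + 131.678064*b^3 - 311.550384*b^2 + 54.210288*b - 12.388864)/(48.228544*b^9 - 81.087552*b^8 + 97.118112*b^7 - 124.442592*b^6 + 99.733296*b^5 - 70.022928*b^4 + 48.705592*b^3 - 20.447592*b^2 + 8.31324*b - 3.112136)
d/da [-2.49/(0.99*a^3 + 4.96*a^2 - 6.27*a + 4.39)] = (7.3953*a^2 + 24.7008*a - 15.6123)/(0.99*a^3 + 4.96*a^2 - 6.27*a + 4.39)^2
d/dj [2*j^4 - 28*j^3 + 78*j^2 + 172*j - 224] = 8*j^3 - 84*j^2 + 156*j + 172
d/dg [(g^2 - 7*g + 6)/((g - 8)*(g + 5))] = 2*(2*g^2 - 46*g + 149)/(g^4 - 6*g^3 - 71*g^2 + 240*g + 1600)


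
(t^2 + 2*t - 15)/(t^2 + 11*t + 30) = (t - 3)/(t + 6)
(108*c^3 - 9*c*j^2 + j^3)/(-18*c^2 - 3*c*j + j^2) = -6*c + j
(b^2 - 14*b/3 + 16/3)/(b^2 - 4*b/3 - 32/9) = 3*(b - 2)/(3*b + 4)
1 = 1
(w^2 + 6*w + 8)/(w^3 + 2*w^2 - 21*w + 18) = (w^2 + 6*w + 8)/(w^3 + 2*w^2 - 21*w + 18)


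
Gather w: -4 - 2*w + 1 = -2*w - 3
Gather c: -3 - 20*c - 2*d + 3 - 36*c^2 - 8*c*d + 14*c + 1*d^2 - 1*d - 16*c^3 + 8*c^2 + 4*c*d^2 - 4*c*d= -16*c^3 - 28*c^2 + c*(4*d^2 - 12*d - 6) + d^2 - 3*d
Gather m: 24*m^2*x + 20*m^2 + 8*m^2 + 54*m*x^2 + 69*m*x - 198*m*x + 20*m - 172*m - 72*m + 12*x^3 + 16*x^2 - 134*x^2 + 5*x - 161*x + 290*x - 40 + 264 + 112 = m^2*(24*x + 28) + m*(54*x^2 - 129*x - 224) + 12*x^3 - 118*x^2 + 134*x + 336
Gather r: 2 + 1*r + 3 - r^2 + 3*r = -r^2 + 4*r + 5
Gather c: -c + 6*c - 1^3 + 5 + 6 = 5*c + 10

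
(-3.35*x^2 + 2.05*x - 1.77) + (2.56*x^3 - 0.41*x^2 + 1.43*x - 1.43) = 2.56*x^3 - 3.76*x^2 + 3.48*x - 3.2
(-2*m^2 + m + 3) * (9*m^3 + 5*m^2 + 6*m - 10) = -18*m^5 - m^4 + 20*m^3 + 41*m^2 + 8*m - 30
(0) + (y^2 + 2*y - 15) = y^2 + 2*y - 15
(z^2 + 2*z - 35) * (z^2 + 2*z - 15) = z^4 + 4*z^3 - 46*z^2 - 100*z + 525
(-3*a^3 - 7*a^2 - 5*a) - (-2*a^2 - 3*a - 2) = -3*a^3 - 5*a^2 - 2*a + 2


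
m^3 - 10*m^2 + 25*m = m*(m - 5)^2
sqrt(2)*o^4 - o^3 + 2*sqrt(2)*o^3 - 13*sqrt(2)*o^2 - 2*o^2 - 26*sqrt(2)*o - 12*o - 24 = (o + 2)*(o - 3*sqrt(2))*(o + 2*sqrt(2))*(sqrt(2)*o + 1)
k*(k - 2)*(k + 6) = k^3 + 4*k^2 - 12*k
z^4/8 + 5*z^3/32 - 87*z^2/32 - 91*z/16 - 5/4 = (z/4 + 1)*(z/2 + 1)*(z - 5)*(z + 1/4)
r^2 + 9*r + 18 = (r + 3)*(r + 6)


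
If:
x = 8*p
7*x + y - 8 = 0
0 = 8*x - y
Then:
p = 1/15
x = 8/15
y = 64/15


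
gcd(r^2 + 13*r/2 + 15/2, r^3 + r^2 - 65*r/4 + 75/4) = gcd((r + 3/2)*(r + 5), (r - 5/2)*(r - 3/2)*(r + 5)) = r + 5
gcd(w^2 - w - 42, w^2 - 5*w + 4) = 1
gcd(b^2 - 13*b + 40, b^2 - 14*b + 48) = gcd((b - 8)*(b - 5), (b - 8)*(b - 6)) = b - 8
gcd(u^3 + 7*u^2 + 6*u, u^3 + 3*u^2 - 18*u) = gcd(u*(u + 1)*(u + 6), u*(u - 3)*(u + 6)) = u^2 + 6*u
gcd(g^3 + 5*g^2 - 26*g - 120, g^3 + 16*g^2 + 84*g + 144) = g^2 + 10*g + 24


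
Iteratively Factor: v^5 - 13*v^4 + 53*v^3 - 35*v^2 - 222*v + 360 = (v - 3)*(v^4 - 10*v^3 + 23*v^2 + 34*v - 120) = (v - 3)^2*(v^3 - 7*v^2 + 2*v + 40) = (v - 5)*(v - 3)^2*(v^2 - 2*v - 8) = (v - 5)*(v - 4)*(v - 3)^2*(v + 2)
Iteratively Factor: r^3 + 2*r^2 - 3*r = (r - 1)*(r^2 + 3*r) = r*(r - 1)*(r + 3)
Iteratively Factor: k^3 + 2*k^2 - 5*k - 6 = (k + 1)*(k^2 + k - 6) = (k - 2)*(k + 1)*(k + 3)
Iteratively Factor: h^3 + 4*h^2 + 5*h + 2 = (h + 1)*(h^2 + 3*h + 2) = (h + 1)*(h + 2)*(h + 1)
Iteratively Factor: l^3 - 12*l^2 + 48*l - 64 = (l - 4)*(l^2 - 8*l + 16) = (l - 4)^2*(l - 4)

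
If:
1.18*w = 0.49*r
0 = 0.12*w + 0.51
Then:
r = -10.23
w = -4.25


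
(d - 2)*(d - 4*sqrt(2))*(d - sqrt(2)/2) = d^3 - 9*sqrt(2)*d^2/2 - 2*d^2 + 4*d + 9*sqrt(2)*d - 8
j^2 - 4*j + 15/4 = (j - 5/2)*(j - 3/2)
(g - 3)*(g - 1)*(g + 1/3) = g^3 - 11*g^2/3 + 5*g/3 + 1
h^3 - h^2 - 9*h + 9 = (h - 3)*(h - 1)*(h + 3)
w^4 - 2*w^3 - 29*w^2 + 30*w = w*(w - 6)*(w - 1)*(w + 5)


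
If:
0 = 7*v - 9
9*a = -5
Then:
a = -5/9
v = 9/7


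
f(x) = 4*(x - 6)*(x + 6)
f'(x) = 8*x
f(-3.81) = -85.94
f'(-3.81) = -30.48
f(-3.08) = -106.05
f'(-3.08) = -24.64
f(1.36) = -136.60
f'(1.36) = 10.88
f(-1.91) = -129.41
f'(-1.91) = -15.28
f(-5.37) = -28.65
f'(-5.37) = -42.96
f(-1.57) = -134.14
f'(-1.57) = -12.56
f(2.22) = -124.29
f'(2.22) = 17.76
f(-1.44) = -135.71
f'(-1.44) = -11.52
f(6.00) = 0.00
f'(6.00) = 48.00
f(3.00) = -108.00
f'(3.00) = 24.00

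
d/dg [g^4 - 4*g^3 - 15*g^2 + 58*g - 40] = 4*g^3 - 12*g^2 - 30*g + 58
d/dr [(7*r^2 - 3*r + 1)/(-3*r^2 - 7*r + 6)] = (-58*r^2 + 90*r - 11)/(9*r^4 + 42*r^3 + 13*r^2 - 84*r + 36)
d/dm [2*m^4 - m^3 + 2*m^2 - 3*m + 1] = 8*m^3 - 3*m^2 + 4*m - 3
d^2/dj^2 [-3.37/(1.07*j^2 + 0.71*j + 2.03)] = (7.716626*j^2 + 5.120378*j - 3.37*(2.14*j + 0.71)*(4.28*j + 1.42) + 14.639954)/(1.07*j^2 + 0.71*j + 2.03)^3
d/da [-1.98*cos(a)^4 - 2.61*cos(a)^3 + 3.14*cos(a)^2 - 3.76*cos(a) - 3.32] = (7.92*cos(a)^3 + 7.83*cos(a)^2 - 6.28*cos(a) + 3.76)*sin(a)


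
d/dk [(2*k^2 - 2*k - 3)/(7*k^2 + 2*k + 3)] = 18*k*(k + 3)/(49*k^4 + 28*k^3 + 46*k^2 + 12*k + 9)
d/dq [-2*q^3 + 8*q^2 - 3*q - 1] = -6*q^2 + 16*q - 3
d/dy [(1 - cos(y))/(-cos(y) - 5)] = -6*sin(y)/(cos(y) + 5)^2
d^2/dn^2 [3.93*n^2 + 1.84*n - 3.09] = 7.86000000000000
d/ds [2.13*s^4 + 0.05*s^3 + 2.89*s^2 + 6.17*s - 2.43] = 8.52*s^3 + 0.15*s^2 + 5.78*s + 6.17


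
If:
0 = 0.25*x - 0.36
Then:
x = 1.44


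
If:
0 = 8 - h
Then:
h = 8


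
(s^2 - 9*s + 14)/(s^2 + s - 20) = (s^2 - 9*s + 14)/(s^2 + s - 20)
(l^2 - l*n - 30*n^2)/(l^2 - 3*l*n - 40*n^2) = (l - 6*n)/(l - 8*n)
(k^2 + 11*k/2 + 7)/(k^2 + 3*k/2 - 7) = (k + 2)/(k - 2)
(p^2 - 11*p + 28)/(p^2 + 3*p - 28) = (p - 7)/(p + 7)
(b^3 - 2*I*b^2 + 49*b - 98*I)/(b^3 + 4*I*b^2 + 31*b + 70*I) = (b^2 - 9*I*b - 14)/(b^2 - 3*I*b + 10)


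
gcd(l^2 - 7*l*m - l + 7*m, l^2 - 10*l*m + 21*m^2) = l - 7*m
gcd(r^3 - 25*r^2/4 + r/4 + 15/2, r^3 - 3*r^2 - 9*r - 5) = r + 1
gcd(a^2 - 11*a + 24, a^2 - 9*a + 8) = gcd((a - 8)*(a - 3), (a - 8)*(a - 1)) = a - 8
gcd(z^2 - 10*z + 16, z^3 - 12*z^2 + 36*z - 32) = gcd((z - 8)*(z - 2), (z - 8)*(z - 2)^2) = z^2 - 10*z + 16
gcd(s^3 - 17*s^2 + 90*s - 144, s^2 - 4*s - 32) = s - 8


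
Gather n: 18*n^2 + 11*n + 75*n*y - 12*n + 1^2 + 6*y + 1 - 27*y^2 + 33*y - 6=18*n^2 + n*(75*y - 1) - 27*y^2 + 39*y - 4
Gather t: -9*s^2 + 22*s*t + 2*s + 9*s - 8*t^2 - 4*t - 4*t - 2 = -9*s^2 + 11*s - 8*t^2 + t*(22*s - 8) - 2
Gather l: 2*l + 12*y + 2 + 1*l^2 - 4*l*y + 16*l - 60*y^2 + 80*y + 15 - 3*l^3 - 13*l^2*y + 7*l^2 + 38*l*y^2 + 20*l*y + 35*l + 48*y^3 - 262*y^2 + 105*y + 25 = -3*l^3 + l^2*(8 - 13*y) + l*(38*y^2 + 16*y + 53) + 48*y^3 - 322*y^2 + 197*y + 42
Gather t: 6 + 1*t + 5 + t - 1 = 2*t + 10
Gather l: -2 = -2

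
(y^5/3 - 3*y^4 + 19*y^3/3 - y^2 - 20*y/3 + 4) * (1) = y^5/3 - 3*y^4 + 19*y^3/3 - y^2 - 20*y/3 + 4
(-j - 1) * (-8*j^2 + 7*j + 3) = 8*j^3 + j^2 - 10*j - 3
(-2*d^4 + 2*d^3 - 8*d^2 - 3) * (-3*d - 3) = 6*d^5 + 18*d^3 + 24*d^2 + 9*d + 9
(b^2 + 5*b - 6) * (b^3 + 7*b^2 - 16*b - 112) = b^5 + 12*b^4 + 13*b^3 - 234*b^2 - 464*b + 672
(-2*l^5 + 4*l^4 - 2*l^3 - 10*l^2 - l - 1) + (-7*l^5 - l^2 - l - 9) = -9*l^5 + 4*l^4 - 2*l^3 - 11*l^2 - 2*l - 10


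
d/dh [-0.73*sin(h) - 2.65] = -0.73*cos(h)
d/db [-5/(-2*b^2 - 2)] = -5*b/(b^2 + 1)^2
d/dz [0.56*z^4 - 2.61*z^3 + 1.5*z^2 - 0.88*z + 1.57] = 2.24*z^3 - 7.83*z^2 + 3.0*z - 0.88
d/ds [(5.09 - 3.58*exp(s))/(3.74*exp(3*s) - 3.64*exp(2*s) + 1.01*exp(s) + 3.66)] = (26.7784*exp(3*s) - 70.141*exp(2*s) + 37.0552*exp(s) - 18.2437)*exp(s)/(13.9876*exp(6*s) - 27.2272*exp(5*s) + 20.8044*exp(4*s) + 20.024*exp(3*s) - 25.6247*exp(2*s) + 7.3932*exp(s) + 13.3956)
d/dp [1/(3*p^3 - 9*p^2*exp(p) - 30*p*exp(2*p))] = (p^2*exp(p) - p^2 + 20*p*exp(2*p)/3 + 2*p*exp(p) + 10*exp(2*p)/3)/(p^2*(-p^2 + 3*p*exp(p) + 10*exp(2*p))^2)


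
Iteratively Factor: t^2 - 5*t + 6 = (t - 2)*(t - 3)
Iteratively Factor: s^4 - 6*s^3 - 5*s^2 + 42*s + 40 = (s + 1)*(s^3 - 7*s^2 + 2*s + 40) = (s - 4)*(s + 1)*(s^2 - 3*s - 10) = (s - 5)*(s - 4)*(s + 1)*(s + 2)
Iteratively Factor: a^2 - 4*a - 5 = (a - 5)*(a + 1)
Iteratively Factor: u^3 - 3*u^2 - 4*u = (u)*(u^2 - 3*u - 4) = u*(u - 4)*(u + 1)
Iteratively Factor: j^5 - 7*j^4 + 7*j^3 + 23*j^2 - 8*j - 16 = (j + 1)*(j^4 - 8*j^3 + 15*j^2 + 8*j - 16) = (j - 1)*(j + 1)*(j^3 - 7*j^2 + 8*j + 16) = (j - 4)*(j - 1)*(j + 1)*(j^2 - 3*j - 4) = (j - 4)*(j - 1)*(j + 1)^2*(j - 4)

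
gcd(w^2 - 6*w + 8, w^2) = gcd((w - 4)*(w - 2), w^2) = 1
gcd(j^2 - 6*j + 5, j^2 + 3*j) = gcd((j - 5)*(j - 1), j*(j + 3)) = 1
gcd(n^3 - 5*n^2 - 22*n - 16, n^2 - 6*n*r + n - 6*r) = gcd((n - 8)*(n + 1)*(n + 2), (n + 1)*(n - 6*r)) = n + 1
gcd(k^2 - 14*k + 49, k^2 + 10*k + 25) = 1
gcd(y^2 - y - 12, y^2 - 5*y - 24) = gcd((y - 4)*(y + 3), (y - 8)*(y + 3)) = y + 3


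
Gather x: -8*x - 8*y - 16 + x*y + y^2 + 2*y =x*(y - 8) + y^2 - 6*y - 16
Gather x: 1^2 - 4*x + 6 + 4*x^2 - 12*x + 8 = 4*x^2 - 16*x + 15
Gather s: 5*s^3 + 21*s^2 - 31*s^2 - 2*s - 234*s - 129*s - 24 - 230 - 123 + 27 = 5*s^3 - 10*s^2 - 365*s - 350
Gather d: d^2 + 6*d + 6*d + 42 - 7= d^2 + 12*d + 35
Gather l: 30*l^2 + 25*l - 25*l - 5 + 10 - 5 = 30*l^2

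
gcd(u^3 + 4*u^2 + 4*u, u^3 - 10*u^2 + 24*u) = u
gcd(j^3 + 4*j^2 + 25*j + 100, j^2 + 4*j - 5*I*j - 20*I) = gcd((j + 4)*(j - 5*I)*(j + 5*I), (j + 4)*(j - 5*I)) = j^2 + j*(4 - 5*I) - 20*I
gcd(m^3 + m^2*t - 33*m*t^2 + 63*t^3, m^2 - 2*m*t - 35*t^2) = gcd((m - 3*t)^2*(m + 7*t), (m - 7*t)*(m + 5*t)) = 1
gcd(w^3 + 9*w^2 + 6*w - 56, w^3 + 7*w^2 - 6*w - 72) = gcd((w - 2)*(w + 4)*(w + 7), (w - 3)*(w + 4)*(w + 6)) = w + 4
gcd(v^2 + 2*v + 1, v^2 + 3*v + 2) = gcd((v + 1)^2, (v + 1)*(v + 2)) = v + 1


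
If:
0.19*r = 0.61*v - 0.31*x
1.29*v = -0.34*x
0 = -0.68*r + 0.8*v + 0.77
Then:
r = 1.29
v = 0.14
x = -0.52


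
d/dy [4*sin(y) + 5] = 4*cos(y)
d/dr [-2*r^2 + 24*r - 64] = 24 - 4*r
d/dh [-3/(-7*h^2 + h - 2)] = 3*(1 - 14*h)/(7*h^2 - h + 2)^2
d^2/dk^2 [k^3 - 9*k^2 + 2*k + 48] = 6*k - 18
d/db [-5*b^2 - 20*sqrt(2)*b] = -10*b - 20*sqrt(2)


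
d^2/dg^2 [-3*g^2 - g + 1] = -6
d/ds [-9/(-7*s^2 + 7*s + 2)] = 63*(1 - 2*s)/(-7*s^2 + 7*s + 2)^2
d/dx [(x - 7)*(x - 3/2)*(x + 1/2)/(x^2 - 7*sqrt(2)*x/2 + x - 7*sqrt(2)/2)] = (4*x^4 - 28*sqrt(2)*x^3 + 8*x^3 - 57*x^2 + 70*sqrt(2)*x^2 - 42*x + 224*sqrt(2)*x - 21 - 14*sqrt(2))/(2*(2*x^4 - 14*sqrt(2)*x^3 + 4*x^3 - 28*sqrt(2)*x^2 + 51*x^2 - 14*sqrt(2)*x + 98*x + 49))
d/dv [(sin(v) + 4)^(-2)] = -2*cos(v)/(sin(v) + 4)^3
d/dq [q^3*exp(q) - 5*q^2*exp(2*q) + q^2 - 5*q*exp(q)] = q^3*exp(q) - 10*q^2*exp(2*q) + 3*q^2*exp(q) - 10*q*exp(2*q) - 5*q*exp(q) + 2*q - 5*exp(q)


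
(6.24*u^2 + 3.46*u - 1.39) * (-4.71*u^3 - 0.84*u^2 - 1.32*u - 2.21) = -29.3904*u^5 - 21.5382*u^4 - 4.5963*u^3 - 17.19*u^2 - 5.8118*u + 3.0719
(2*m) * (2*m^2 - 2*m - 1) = 4*m^3 - 4*m^2 - 2*m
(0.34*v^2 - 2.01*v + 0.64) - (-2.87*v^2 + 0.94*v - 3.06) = 3.21*v^2 - 2.95*v + 3.7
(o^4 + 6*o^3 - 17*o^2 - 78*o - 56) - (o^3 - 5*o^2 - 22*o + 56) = o^4 + 5*o^3 - 12*o^2 - 56*o - 112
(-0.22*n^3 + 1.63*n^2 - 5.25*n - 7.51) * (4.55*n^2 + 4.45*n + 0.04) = -1.001*n^5 + 6.4375*n^4 - 16.6428*n^3 - 57.4678*n^2 - 33.6295*n - 0.3004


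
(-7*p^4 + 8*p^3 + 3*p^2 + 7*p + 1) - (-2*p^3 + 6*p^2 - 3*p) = -7*p^4 + 10*p^3 - 3*p^2 + 10*p + 1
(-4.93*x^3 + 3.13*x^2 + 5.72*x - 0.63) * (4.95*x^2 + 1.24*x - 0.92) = -24.4035*x^5 + 9.3803*x^4 + 36.7308*x^3 + 1.0947*x^2 - 6.0436*x + 0.5796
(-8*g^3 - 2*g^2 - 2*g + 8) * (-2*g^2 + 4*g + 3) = 16*g^5 - 28*g^4 - 28*g^3 - 30*g^2 + 26*g + 24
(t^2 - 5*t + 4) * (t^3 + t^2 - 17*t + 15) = t^5 - 4*t^4 - 18*t^3 + 104*t^2 - 143*t + 60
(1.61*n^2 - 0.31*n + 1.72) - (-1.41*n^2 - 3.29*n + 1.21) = 3.02*n^2 + 2.98*n + 0.51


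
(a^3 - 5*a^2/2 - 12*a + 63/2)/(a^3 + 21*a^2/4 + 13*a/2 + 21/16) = 8*(a^2 - 6*a + 9)/(8*a^2 + 14*a + 3)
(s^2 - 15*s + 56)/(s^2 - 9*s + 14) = (s - 8)/(s - 2)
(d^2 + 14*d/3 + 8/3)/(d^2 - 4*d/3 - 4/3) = (d + 4)/(d - 2)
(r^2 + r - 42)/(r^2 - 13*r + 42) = (r + 7)/(r - 7)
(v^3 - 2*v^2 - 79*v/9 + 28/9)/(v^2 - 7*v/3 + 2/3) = (3*v^2 - 5*v - 28)/(3*(v - 2))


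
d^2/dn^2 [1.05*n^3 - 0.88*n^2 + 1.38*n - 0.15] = 6.3*n - 1.76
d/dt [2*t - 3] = 2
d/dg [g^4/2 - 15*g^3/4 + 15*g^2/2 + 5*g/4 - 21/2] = 2*g^3 - 45*g^2/4 + 15*g + 5/4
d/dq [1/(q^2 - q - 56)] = (1 - 2*q)/(-q^2 + q + 56)^2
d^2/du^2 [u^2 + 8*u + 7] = 2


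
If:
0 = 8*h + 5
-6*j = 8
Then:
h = -5/8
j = -4/3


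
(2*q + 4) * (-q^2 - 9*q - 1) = -2*q^3 - 22*q^2 - 38*q - 4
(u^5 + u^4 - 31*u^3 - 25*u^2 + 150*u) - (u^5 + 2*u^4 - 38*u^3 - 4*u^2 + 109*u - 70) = -u^4 + 7*u^3 - 21*u^2 + 41*u + 70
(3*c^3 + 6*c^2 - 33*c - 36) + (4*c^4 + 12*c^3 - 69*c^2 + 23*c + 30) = 4*c^4 + 15*c^3 - 63*c^2 - 10*c - 6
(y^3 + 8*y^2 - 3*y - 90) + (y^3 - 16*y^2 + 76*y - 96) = 2*y^3 - 8*y^2 + 73*y - 186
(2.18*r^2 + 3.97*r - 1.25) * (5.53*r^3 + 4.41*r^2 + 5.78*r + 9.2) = 12.0554*r^5 + 31.5679*r^4 + 23.1956*r^3 + 37.4901*r^2 + 29.299*r - 11.5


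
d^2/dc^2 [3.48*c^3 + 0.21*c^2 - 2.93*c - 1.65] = 20.88*c + 0.42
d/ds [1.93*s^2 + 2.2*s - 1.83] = 3.86*s + 2.2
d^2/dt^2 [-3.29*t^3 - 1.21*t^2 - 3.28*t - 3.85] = -19.74*t - 2.42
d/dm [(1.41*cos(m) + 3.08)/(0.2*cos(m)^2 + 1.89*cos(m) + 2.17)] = (0.282*cos(m)^2 + 1.232*cos(m) + 2.7615)*sin(m)/(0.04*cos(m)^4 + 0.756*cos(m)^3 + 4.4401*cos(m)^2 + 8.2026*cos(m) + 4.7089)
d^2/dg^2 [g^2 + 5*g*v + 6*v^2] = 2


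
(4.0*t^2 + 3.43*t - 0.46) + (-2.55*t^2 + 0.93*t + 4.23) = 1.45*t^2 + 4.36*t + 3.77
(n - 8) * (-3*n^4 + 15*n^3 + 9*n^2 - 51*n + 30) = -3*n^5 + 39*n^4 - 111*n^3 - 123*n^2 + 438*n - 240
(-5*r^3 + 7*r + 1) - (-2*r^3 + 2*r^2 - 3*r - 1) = -3*r^3 - 2*r^2 + 10*r + 2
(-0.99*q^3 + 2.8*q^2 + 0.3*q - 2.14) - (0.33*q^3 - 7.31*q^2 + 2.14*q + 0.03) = -1.32*q^3 + 10.11*q^2 - 1.84*q - 2.17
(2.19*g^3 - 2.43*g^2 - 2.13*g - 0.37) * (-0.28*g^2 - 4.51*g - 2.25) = -0.6132*g^5 - 9.1965*g^4 + 6.6282*g^3 + 15.1774*g^2 + 6.4612*g + 0.8325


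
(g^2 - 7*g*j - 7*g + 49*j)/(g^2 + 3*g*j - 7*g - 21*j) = (g - 7*j)/(g + 3*j)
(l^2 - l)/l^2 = (l - 1)/l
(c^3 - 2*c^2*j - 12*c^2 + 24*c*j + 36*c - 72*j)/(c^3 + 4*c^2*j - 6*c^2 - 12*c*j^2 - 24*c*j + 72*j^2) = (c - 6)/(c + 6*j)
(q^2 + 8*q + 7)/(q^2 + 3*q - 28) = (q + 1)/(q - 4)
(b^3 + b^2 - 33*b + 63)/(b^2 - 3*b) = b + 4 - 21/b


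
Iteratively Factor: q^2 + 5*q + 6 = (q + 2)*(q + 3)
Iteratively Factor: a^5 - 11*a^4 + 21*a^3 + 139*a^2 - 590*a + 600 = (a - 5)*(a^4 - 6*a^3 - 9*a^2 + 94*a - 120) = (a - 5)*(a - 3)*(a^3 - 3*a^2 - 18*a + 40) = (a - 5)^2*(a - 3)*(a^2 + 2*a - 8) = (a - 5)^2*(a - 3)*(a + 4)*(a - 2)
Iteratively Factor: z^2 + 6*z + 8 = (z + 4)*(z + 2)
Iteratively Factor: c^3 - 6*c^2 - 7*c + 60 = (c + 3)*(c^2 - 9*c + 20) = (c - 5)*(c + 3)*(c - 4)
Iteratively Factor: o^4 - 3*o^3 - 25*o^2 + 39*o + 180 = (o - 4)*(o^3 + o^2 - 21*o - 45) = (o - 4)*(o + 3)*(o^2 - 2*o - 15) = (o - 5)*(o - 4)*(o + 3)*(o + 3)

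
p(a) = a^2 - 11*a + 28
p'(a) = 2*a - 11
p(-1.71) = 49.73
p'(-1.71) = -14.42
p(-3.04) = 70.68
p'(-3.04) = -17.08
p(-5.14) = 110.96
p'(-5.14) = -21.28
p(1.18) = 16.41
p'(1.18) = -8.64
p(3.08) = 3.61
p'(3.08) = -4.84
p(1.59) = 13.04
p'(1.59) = -7.82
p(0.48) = 22.95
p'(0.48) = -10.04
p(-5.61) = 121.18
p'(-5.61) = -22.22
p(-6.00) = 130.00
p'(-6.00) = -23.00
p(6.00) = -2.00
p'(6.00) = 1.00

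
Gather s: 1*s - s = 0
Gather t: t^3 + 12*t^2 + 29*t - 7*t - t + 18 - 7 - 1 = t^3 + 12*t^2 + 21*t + 10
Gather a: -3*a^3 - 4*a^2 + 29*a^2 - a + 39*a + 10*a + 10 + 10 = -3*a^3 + 25*a^2 + 48*a + 20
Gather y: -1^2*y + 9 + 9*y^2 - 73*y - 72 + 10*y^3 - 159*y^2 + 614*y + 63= 10*y^3 - 150*y^2 + 540*y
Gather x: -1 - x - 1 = -x - 2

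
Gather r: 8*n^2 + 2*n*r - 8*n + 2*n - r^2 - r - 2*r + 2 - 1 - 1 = 8*n^2 - 6*n - r^2 + r*(2*n - 3)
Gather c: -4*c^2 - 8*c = -4*c^2 - 8*c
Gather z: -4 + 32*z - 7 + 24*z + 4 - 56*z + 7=0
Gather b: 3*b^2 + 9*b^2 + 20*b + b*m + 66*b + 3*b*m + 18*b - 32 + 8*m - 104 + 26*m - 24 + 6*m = 12*b^2 + b*(4*m + 104) + 40*m - 160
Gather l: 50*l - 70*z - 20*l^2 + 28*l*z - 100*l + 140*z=-20*l^2 + l*(28*z - 50) + 70*z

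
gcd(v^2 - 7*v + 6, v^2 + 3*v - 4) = v - 1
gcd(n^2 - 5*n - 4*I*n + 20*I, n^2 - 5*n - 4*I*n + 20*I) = n^2 + n*(-5 - 4*I) + 20*I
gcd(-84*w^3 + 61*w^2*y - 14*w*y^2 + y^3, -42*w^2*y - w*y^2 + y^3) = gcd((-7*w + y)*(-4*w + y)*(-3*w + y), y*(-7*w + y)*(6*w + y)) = -7*w + y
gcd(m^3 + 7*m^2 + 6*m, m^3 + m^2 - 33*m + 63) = 1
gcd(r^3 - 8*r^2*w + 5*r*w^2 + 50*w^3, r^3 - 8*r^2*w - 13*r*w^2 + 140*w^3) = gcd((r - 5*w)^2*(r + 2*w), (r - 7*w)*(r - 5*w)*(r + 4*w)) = r - 5*w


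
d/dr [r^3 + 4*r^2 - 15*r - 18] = 3*r^2 + 8*r - 15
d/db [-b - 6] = -1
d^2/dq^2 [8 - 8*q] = 0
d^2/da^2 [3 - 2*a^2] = -4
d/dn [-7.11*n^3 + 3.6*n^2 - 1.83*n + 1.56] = -21.33*n^2 + 7.2*n - 1.83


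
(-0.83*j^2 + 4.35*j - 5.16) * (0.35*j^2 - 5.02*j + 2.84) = -0.2905*j^4 + 5.6891*j^3 - 26.0002*j^2 + 38.2572*j - 14.6544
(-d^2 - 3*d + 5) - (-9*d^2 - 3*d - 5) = 8*d^2 + 10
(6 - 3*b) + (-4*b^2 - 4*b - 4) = -4*b^2 - 7*b + 2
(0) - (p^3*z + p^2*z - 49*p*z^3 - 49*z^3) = -p^3*z - p^2*z + 49*p*z^3 + 49*z^3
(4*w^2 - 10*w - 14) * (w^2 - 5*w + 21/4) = 4*w^4 - 30*w^3 + 57*w^2 + 35*w/2 - 147/2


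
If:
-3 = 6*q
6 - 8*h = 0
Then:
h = 3/4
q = -1/2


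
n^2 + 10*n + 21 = (n + 3)*(n + 7)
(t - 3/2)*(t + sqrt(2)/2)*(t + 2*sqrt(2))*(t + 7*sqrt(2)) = t^4 - 3*t^3/2 + 19*sqrt(2)*t^3/2 - 57*sqrt(2)*t^2/4 + 37*t^2 - 111*t/2 + 14*sqrt(2)*t - 21*sqrt(2)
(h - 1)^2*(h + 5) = h^3 + 3*h^2 - 9*h + 5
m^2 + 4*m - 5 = (m - 1)*(m + 5)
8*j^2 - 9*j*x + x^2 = (-8*j + x)*(-j + x)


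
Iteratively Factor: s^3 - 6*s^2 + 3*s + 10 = (s - 5)*(s^2 - s - 2) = (s - 5)*(s + 1)*(s - 2)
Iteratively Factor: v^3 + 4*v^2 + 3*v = (v + 1)*(v^2 + 3*v) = v*(v + 1)*(v + 3)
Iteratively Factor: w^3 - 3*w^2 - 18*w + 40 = (w - 5)*(w^2 + 2*w - 8) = (w - 5)*(w + 4)*(w - 2)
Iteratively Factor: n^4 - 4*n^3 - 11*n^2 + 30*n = (n + 3)*(n^3 - 7*n^2 + 10*n) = (n - 2)*(n + 3)*(n^2 - 5*n) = n*(n - 2)*(n + 3)*(n - 5)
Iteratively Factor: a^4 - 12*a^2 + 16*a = (a)*(a^3 - 12*a + 16) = a*(a + 4)*(a^2 - 4*a + 4) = a*(a - 2)*(a + 4)*(a - 2)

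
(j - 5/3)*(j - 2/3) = j^2 - 7*j/3 + 10/9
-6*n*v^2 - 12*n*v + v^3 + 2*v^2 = v*(-6*n + v)*(v + 2)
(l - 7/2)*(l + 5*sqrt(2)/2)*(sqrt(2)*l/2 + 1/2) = sqrt(2)*l^3/2 - 7*sqrt(2)*l^2/4 + 3*l^2 - 21*l/2 + 5*sqrt(2)*l/4 - 35*sqrt(2)/8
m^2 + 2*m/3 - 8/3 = (m - 4/3)*(m + 2)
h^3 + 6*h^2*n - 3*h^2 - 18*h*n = h*(h - 3)*(h + 6*n)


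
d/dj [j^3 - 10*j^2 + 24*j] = 3*j^2 - 20*j + 24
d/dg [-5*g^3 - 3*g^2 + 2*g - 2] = -15*g^2 - 6*g + 2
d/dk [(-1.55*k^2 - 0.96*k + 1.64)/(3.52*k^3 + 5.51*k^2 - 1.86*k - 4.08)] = (5.456*k^4 + 6.7584*k^3 - 9.1458*k^2 - 5.42479999999999*k + 6.9672)/(12.3904*k^6 + 38.7904*k^5 + 17.2657*k^4 - 49.2204*k^3 - 41.502*k^2 + 15.1776*k + 16.6464)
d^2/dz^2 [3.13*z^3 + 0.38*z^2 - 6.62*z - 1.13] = 18.78*z + 0.76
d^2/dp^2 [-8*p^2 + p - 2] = -16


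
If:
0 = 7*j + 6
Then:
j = -6/7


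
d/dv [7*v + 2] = 7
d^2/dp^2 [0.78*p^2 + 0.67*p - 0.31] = 1.56000000000000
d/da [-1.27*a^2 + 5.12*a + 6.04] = 5.12 - 2.54*a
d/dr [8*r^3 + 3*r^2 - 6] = 6*r*(4*r + 1)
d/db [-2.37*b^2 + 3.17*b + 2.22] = 3.17 - 4.74*b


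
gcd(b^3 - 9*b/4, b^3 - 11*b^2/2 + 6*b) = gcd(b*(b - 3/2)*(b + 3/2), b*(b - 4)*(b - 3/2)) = b^2 - 3*b/2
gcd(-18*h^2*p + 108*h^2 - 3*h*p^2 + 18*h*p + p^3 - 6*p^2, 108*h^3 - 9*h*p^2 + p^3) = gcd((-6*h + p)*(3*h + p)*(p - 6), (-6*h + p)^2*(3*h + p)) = -18*h^2 - 3*h*p + p^2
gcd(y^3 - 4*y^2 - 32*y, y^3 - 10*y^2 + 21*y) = y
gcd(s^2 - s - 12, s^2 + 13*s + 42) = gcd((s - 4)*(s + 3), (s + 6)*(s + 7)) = 1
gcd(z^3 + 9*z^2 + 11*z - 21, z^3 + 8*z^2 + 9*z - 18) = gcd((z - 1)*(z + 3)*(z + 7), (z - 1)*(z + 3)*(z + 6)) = z^2 + 2*z - 3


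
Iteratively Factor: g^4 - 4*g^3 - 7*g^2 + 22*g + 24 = (g + 2)*(g^3 - 6*g^2 + 5*g + 12) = (g - 3)*(g + 2)*(g^2 - 3*g - 4) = (g - 4)*(g - 3)*(g + 2)*(g + 1)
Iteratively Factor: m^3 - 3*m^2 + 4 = (m - 2)*(m^2 - m - 2) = (m - 2)*(m + 1)*(m - 2)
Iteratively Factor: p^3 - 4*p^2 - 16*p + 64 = (p + 4)*(p^2 - 8*p + 16) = (p - 4)*(p + 4)*(p - 4)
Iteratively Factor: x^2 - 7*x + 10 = (x - 5)*(x - 2)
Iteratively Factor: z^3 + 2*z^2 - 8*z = (z + 4)*(z^2 - 2*z) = z*(z + 4)*(z - 2)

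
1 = 1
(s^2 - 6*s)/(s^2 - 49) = s*(s - 6)/(s^2 - 49)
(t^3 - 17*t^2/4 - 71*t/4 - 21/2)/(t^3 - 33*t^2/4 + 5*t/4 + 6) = (t^2 - 5*t - 14)/(t^2 - 9*t + 8)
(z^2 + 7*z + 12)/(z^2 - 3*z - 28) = (z + 3)/(z - 7)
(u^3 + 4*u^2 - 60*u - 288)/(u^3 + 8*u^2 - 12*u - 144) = (u - 8)/(u - 4)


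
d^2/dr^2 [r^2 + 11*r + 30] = 2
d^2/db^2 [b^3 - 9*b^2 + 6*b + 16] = 6*b - 18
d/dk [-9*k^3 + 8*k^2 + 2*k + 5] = -27*k^2 + 16*k + 2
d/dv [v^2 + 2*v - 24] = 2*v + 2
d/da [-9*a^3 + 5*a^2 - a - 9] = -27*a^2 + 10*a - 1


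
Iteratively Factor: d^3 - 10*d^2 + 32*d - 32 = (d - 2)*(d^2 - 8*d + 16) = (d - 4)*(d - 2)*(d - 4)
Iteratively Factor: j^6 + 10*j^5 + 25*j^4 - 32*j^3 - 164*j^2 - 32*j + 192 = (j + 3)*(j^5 + 7*j^4 + 4*j^3 - 44*j^2 - 32*j + 64) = (j - 2)*(j + 3)*(j^4 + 9*j^3 + 22*j^2 - 32) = (j - 2)*(j + 2)*(j + 3)*(j^3 + 7*j^2 + 8*j - 16) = (j - 2)*(j + 2)*(j + 3)*(j + 4)*(j^2 + 3*j - 4) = (j - 2)*(j + 2)*(j + 3)*(j + 4)^2*(j - 1)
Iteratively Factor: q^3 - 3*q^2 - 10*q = (q)*(q^2 - 3*q - 10) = q*(q - 5)*(q + 2)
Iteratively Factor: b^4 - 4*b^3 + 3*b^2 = (b)*(b^3 - 4*b^2 + 3*b) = b^2*(b^2 - 4*b + 3) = b^2*(b - 3)*(b - 1)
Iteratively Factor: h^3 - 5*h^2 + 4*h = (h)*(h^2 - 5*h + 4) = h*(h - 4)*(h - 1)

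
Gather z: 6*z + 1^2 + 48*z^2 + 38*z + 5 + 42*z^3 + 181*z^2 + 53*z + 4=42*z^3 + 229*z^2 + 97*z + 10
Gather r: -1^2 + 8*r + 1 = 8*r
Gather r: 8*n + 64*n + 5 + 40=72*n + 45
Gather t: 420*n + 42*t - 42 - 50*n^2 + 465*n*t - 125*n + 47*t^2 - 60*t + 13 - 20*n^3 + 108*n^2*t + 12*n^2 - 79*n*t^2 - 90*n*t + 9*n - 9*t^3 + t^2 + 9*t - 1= -20*n^3 - 38*n^2 + 304*n - 9*t^3 + t^2*(48 - 79*n) + t*(108*n^2 + 375*n - 9) - 30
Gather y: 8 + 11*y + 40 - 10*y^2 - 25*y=-10*y^2 - 14*y + 48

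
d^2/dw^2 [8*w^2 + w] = 16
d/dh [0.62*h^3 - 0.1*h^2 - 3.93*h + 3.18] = 1.86*h^2 - 0.2*h - 3.93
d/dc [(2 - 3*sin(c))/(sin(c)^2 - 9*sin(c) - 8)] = (3*sin(c)^2 - 4*sin(c) + 42)*cos(c)/(sin(c)^2 - 9*sin(c) - 8)^2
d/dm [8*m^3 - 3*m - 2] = 24*m^2 - 3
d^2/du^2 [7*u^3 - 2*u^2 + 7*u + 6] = 42*u - 4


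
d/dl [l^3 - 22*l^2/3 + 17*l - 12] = 3*l^2 - 44*l/3 + 17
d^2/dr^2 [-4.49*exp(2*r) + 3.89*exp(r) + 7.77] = (3.89 - 17.96*exp(r))*exp(r)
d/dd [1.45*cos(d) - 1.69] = -1.45*sin(d)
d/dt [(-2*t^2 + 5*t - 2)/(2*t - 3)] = (-4*t^2 + 12*t - 11)/(4*t^2 - 12*t + 9)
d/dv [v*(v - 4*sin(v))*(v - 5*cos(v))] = v*(v - 4*sin(v))*(5*sin(v) + 1) - v*(v - 5*cos(v))*(4*cos(v) - 1) + (v - 4*sin(v))*(v - 5*cos(v))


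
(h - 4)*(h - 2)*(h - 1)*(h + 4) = h^4 - 3*h^3 - 14*h^2 + 48*h - 32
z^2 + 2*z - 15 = (z - 3)*(z + 5)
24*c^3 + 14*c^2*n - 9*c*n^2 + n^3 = (-6*c + n)*(-4*c + n)*(c + n)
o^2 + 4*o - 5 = (o - 1)*(o + 5)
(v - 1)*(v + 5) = v^2 + 4*v - 5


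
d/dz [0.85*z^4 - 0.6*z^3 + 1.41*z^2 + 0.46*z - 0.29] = 3.4*z^3 - 1.8*z^2 + 2.82*z + 0.46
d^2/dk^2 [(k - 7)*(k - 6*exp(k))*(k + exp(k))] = -5*k^2*exp(k) - 24*k*exp(2*k) + 15*k*exp(k) + 6*k + 144*exp(2*k) + 60*exp(k) - 14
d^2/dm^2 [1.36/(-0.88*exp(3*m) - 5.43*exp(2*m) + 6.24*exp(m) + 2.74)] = (-1.36*(2.64*exp(2*m) + 10.86*exp(m) - 6.24)*(5.28*exp(2*m) + 21.72*exp(m) - 12.48)*exp(m) + (10.7712*exp(2*m) + 29.5392*exp(m) - 8.4864)*(0.88*exp(3*m) + 5.43*exp(2*m) - 6.24*exp(m) - 2.74))*exp(m)/(0.88*exp(3*m) + 5.43*exp(2*m) - 6.24*exp(m) - 2.74)^3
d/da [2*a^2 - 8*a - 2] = 4*a - 8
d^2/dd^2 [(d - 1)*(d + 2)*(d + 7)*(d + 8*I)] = 12*d^2 + 48*d*(1 + I) + 10 + 128*I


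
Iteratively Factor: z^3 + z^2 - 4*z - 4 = (z - 2)*(z^2 + 3*z + 2) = (z - 2)*(z + 1)*(z + 2)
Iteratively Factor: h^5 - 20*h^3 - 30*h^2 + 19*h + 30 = (h - 1)*(h^4 + h^3 - 19*h^2 - 49*h - 30) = (h - 1)*(h + 1)*(h^3 - 19*h - 30) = (h - 5)*(h - 1)*(h + 1)*(h^2 + 5*h + 6) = (h - 5)*(h - 1)*(h + 1)*(h + 2)*(h + 3)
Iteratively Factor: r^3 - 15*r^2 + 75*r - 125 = (r - 5)*(r^2 - 10*r + 25) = (r - 5)^2*(r - 5)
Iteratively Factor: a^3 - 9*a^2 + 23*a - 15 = (a - 5)*(a^2 - 4*a + 3) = (a - 5)*(a - 3)*(a - 1)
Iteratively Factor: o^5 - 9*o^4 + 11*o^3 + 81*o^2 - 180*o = (o - 5)*(o^4 - 4*o^3 - 9*o^2 + 36*o) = (o - 5)*(o - 3)*(o^3 - o^2 - 12*o) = (o - 5)*(o - 3)*(o + 3)*(o^2 - 4*o) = (o - 5)*(o - 4)*(o - 3)*(o + 3)*(o)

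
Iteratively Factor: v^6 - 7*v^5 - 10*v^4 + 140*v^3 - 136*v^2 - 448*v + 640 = (v - 2)*(v^5 - 5*v^4 - 20*v^3 + 100*v^2 + 64*v - 320) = (v - 5)*(v - 2)*(v^4 - 20*v^2 + 64) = (v - 5)*(v - 2)*(v + 4)*(v^3 - 4*v^2 - 4*v + 16) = (v - 5)*(v - 2)*(v + 2)*(v + 4)*(v^2 - 6*v + 8) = (v - 5)*(v - 4)*(v - 2)*(v + 2)*(v + 4)*(v - 2)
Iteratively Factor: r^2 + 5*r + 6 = (r + 2)*(r + 3)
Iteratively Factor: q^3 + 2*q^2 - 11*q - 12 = (q + 1)*(q^2 + q - 12) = (q - 3)*(q + 1)*(q + 4)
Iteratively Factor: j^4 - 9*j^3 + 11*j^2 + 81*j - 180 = (j - 3)*(j^3 - 6*j^2 - 7*j + 60) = (j - 3)*(j + 3)*(j^2 - 9*j + 20) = (j - 5)*(j - 3)*(j + 3)*(j - 4)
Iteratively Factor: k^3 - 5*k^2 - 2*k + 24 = (k - 3)*(k^2 - 2*k - 8) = (k - 3)*(k + 2)*(k - 4)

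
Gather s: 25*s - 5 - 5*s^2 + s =-5*s^2 + 26*s - 5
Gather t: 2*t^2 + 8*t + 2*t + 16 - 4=2*t^2 + 10*t + 12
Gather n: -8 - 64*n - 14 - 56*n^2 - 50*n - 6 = -56*n^2 - 114*n - 28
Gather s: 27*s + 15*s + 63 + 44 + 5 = 42*s + 112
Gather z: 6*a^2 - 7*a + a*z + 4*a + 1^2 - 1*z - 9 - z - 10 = 6*a^2 - 3*a + z*(a - 2) - 18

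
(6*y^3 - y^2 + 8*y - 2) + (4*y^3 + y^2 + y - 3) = 10*y^3 + 9*y - 5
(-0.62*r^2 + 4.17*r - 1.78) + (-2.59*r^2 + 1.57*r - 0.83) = -3.21*r^2 + 5.74*r - 2.61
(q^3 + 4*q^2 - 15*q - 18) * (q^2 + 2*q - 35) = q^5 + 6*q^4 - 42*q^3 - 188*q^2 + 489*q + 630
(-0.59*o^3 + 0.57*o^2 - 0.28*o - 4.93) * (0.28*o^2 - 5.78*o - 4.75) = -0.1652*o^5 + 3.5698*o^4 - 0.5705*o^3 - 2.4695*o^2 + 29.8254*o + 23.4175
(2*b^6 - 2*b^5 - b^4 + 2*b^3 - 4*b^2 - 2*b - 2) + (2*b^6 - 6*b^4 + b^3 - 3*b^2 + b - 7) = 4*b^6 - 2*b^5 - 7*b^4 + 3*b^3 - 7*b^2 - b - 9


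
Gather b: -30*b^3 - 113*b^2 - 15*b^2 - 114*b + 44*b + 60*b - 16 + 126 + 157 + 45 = -30*b^3 - 128*b^2 - 10*b + 312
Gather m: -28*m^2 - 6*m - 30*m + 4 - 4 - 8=-28*m^2 - 36*m - 8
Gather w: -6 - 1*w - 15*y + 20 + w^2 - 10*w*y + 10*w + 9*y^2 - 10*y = w^2 + w*(9 - 10*y) + 9*y^2 - 25*y + 14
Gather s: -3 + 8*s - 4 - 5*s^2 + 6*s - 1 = -5*s^2 + 14*s - 8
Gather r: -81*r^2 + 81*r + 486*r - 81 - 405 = -81*r^2 + 567*r - 486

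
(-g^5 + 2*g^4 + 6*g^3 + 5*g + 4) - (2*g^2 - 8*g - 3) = -g^5 + 2*g^4 + 6*g^3 - 2*g^2 + 13*g + 7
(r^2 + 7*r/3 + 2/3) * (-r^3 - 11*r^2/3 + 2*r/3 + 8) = -r^5 - 6*r^4 - 77*r^3/9 + 64*r^2/9 + 172*r/9 + 16/3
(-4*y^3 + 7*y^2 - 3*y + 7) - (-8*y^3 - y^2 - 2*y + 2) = 4*y^3 + 8*y^2 - y + 5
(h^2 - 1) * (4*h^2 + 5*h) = 4*h^4 + 5*h^3 - 4*h^2 - 5*h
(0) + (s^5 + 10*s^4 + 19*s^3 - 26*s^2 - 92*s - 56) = s^5 + 10*s^4 + 19*s^3 - 26*s^2 - 92*s - 56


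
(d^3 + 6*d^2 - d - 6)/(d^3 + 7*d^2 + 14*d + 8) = (d^2 + 5*d - 6)/(d^2 + 6*d + 8)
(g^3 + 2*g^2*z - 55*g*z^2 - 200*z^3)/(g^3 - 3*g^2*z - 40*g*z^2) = (g + 5*z)/g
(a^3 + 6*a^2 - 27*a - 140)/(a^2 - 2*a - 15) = (a^2 + 11*a + 28)/(a + 3)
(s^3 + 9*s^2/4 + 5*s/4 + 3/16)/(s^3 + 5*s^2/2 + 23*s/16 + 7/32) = 2*(2*s + 3)/(4*s + 7)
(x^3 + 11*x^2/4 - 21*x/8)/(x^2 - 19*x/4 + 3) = x*(2*x + 7)/(2*(x - 4))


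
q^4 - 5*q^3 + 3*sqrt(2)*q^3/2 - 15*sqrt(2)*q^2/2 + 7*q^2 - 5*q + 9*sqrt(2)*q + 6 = (q - 3)*(q - 2)*(q + sqrt(2)/2)*(q + sqrt(2))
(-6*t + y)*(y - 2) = -6*t*y + 12*t + y^2 - 2*y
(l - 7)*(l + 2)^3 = l^4 - l^3 - 30*l^2 - 76*l - 56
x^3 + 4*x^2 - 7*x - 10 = (x - 2)*(x + 1)*(x + 5)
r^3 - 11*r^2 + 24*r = r*(r - 8)*(r - 3)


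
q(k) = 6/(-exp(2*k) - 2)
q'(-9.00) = 0.00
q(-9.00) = -3.00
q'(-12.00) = 0.00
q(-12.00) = -3.00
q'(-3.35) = 0.00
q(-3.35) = -3.00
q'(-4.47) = 0.00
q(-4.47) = -3.00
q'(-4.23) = 0.00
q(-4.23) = -3.00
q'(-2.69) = 0.01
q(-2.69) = -2.99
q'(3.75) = 0.01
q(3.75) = -0.00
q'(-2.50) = 0.02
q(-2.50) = -2.99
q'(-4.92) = 0.00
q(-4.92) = -3.00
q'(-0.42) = 0.88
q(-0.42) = -2.47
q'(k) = 12*exp(2*k)/(-exp(2*k) - 2)^2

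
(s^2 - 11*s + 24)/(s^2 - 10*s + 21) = (s - 8)/(s - 7)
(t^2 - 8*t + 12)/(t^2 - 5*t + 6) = (t - 6)/(t - 3)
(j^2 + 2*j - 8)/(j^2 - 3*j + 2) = (j + 4)/(j - 1)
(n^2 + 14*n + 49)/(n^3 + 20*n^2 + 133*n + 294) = 1/(n + 6)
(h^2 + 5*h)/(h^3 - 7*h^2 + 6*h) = (h + 5)/(h^2 - 7*h + 6)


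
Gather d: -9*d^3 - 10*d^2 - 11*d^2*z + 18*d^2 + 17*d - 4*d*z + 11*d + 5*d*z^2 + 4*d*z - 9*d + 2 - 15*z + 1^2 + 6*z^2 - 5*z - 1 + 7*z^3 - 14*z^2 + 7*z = -9*d^3 + d^2*(8 - 11*z) + d*(5*z^2 + 19) + 7*z^3 - 8*z^2 - 13*z + 2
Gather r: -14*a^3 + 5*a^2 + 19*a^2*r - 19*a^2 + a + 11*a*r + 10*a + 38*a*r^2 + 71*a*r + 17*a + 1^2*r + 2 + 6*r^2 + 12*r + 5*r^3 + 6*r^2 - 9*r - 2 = -14*a^3 - 14*a^2 + 28*a + 5*r^3 + r^2*(38*a + 12) + r*(19*a^2 + 82*a + 4)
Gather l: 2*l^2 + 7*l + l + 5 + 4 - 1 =2*l^2 + 8*l + 8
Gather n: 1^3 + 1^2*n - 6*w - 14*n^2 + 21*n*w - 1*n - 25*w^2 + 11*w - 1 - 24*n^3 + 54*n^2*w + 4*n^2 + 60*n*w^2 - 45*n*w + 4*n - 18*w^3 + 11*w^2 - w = -24*n^3 + n^2*(54*w - 10) + n*(60*w^2 - 24*w + 4) - 18*w^3 - 14*w^2 + 4*w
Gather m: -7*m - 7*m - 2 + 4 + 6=8 - 14*m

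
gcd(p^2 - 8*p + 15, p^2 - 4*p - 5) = p - 5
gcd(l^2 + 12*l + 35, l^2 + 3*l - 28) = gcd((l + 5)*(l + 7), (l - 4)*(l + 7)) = l + 7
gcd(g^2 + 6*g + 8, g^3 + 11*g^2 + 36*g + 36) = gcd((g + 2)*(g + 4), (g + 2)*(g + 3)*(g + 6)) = g + 2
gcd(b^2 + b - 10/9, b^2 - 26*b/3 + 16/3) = b - 2/3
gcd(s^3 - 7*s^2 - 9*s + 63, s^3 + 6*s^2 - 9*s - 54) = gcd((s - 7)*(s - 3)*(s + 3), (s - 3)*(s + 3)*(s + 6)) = s^2 - 9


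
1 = 1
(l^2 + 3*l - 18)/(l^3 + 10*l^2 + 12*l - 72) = (l - 3)/(l^2 + 4*l - 12)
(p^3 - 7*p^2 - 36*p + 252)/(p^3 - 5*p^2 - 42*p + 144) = (p^2 - 13*p + 42)/(p^2 - 11*p + 24)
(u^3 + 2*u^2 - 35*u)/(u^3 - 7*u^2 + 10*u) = (u + 7)/(u - 2)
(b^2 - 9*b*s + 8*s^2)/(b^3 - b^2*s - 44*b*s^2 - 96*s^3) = (b - s)/(b^2 + 7*b*s + 12*s^2)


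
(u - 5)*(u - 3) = u^2 - 8*u + 15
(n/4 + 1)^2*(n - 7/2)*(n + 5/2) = n^4/16 + 7*n^3/16 - 3*n^2/64 - 43*n/8 - 35/4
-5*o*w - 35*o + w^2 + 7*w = (-5*o + w)*(w + 7)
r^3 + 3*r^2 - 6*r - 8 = (r - 2)*(r + 1)*(r + 4)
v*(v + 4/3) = v^2 + 4*v/3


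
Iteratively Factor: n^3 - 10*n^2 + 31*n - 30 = (n - 3)*(n^2 - 7*n + 10) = (n - 5)*(n - 3)*(n - 2)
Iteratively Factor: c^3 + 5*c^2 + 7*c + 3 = (c + 1)*(c^2 + 4*c + 3) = (c + 1)*(c + 3)*(c + 1)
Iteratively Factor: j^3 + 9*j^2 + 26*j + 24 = (j + 3)*(j^2 + 6*j + 8) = (j + 3)*(j + 4)*(j + 2)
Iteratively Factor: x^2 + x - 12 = (x + 4)*(x - 3)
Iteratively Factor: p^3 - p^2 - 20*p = (p + 4)*(p^2 - 5*p) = (p - 5)*(p + 4)*(p)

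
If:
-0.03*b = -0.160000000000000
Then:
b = 5.33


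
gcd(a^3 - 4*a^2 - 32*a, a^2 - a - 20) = a + 4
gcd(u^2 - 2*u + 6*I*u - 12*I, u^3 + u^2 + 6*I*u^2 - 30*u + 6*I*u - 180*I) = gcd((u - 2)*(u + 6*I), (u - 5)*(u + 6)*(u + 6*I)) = u + 6*I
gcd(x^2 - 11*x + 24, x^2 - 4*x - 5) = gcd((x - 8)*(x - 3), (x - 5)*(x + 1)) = 1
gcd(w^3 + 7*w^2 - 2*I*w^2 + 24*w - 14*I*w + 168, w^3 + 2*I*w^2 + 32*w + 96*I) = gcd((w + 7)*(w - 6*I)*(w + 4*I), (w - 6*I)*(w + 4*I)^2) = w^2 - 2*I*w + 24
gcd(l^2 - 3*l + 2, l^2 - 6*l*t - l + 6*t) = l - 1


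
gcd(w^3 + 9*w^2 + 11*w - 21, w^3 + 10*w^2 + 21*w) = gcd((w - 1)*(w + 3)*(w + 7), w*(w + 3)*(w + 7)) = w^2 + 10*w + 21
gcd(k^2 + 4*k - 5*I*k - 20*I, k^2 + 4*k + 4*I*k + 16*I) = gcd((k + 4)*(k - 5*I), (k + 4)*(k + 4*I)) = k + 4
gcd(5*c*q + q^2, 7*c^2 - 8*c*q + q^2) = 1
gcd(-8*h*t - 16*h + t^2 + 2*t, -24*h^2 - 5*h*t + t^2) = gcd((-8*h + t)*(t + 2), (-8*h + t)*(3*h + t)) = -8*h + t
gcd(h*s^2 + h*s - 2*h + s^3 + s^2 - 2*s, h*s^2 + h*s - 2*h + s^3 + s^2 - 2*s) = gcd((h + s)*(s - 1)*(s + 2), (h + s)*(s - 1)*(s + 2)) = h*s^2 + h*s - 2*h + s^3 + s^2 - 2*s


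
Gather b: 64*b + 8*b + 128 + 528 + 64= 72*b + 720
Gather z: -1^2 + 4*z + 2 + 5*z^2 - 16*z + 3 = 5*z^2 - 12*z + 4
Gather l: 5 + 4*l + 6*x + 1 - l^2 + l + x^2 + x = -l^2 + 5*l + x^2 + 7*x + 6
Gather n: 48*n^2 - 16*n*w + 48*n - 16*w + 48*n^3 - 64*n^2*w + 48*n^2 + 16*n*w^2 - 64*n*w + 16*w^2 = 48*n^3 + n^2*(96 - 64*w) + n*(16*w^2 - 80*w + 48) + 16*w^2 - 16*w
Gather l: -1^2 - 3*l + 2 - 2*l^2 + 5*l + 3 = -2*l^2 + 2*l + 4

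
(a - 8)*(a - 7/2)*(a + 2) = a^3 - 19*a^2/2 + 5*a + 56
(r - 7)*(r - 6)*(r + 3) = r^3 - 10*r^2 + 3*r + 126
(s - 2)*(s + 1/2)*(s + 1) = s^3 - s^2/2 - 5*s/2 - 1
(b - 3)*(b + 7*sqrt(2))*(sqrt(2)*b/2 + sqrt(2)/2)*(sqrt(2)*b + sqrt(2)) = b^4 - b^3 + 7*sqrt(2)*b^3 - 7*sqrt(2)*b^2 - 5*b^2 - 35*sqrt(2)*b - 3*b - 21*sqrt(2)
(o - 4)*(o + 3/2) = o^2 - 5*o/2 - 6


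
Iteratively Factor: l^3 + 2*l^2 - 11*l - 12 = (l + 4)*(l^2 - 2*l - 3) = (l + 1)*(l + 4)*(l - 3)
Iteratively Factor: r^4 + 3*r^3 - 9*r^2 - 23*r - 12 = (r + 4)*(r^3 - r^2 - 5*r - 3) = (r + 1)*(r + 4)*(r^2 - 2*r - 3) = (r + 1)^2*(r + 4)*(r - 3)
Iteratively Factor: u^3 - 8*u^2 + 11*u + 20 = (u - 4)*(u^2 - 4*u - 5) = (u - 4)*(u + 1)*(u - 5)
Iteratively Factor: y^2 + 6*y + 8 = (y + 2)*(y + 4)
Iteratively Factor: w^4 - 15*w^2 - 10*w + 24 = (w + 3)*(w^3 - 3*w^2 - 6*w + 8) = (w - 1)*(w + 3)*(w^2 - 2*w - 8) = (w - 1)*(w + 2)*(w + 3)*(w - 4)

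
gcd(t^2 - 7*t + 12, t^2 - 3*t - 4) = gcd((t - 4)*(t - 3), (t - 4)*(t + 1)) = t - 4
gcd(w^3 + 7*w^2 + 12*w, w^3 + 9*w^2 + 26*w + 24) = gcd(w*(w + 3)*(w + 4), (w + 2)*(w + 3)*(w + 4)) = w^2 + 7*w + 12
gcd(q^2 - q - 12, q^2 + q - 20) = q - 4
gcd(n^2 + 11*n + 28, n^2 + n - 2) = 1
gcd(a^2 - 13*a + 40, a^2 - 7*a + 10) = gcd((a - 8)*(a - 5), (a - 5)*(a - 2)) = a - 5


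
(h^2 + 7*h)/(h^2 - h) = (h + 7)/(h - 1)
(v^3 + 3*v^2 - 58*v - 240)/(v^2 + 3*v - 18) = (v^2 - 3*v - 40)/(v - 3)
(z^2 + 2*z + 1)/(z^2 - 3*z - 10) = (z^2 + 2*z + 1)/(z^2 - 3*z - 10)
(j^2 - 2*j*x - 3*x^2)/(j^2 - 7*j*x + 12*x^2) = (-j - x)/(-j + 4*x)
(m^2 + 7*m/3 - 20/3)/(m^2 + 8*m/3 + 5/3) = (3*m^2 + 7*m - 20)/(3*m^2 + 8*m + 5)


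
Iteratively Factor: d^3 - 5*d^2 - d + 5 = (d - 1)*(d^2 - 4*d - 5) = (d - 5)*(d - 1)*(d + 1)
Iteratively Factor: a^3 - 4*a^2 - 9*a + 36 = (a - 4)*(a^2 - 9) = (a - 4)*(a - 3)*(a + 3)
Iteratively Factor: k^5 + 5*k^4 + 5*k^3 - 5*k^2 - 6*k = (k + 2)*(k^4 + 3*k^3 - k^2 - 3*k) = (k + 2)*(k + 3)*(k^3 - k) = (k - 1)*(k + 2)*(k + 3)*(k^2 + k) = k*(k - 1)*(k + 2)*(k + 3)*(k + 1)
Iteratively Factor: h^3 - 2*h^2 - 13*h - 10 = (h - 5)*(h^2 + 3*h + 2) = (h - 5)*(h + 2)*(h + 1)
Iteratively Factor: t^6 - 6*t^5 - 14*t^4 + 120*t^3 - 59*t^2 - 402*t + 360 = (t - 3)*(t^5 - 3*t^4 - 23*t^3 + 51*t^2 + 94*t - 120) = (t - 3)*(t + 4)*(t^4 - 7*t^3 + 5*t^2 + 31*t - 30) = (t - 5)*(t - 3)*(t + 4)*(t^3 - 2*t^2 - 5*t + 6) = (t - 5)*(t - 3)*(t - 1)*(t + 4)*(t^2 - t - 6) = (t - 5)*(t - 3)*(t - 1)*(t + 2)*(t + 4)*(t - 3)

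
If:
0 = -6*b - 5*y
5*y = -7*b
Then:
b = 0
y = 0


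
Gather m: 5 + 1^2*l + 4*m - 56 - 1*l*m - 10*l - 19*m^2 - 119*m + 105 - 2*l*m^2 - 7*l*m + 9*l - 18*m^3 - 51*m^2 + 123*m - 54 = -18*m^3 + m^2*(-2*l - 70) + m*(8 - 8*l)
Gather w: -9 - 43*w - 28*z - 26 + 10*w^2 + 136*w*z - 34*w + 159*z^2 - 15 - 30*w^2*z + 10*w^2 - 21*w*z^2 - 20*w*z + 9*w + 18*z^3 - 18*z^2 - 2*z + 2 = w^2*(20 - 30*z) + w*(-21*z^2 + 116*z - 68) + 18*z^3 + 141*z^2 - 30*z - 48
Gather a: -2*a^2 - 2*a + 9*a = -2*a^2 + 7*a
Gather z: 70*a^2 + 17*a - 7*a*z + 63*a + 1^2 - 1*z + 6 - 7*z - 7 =70*a^2 + 80*a + z*(-7*a - 8)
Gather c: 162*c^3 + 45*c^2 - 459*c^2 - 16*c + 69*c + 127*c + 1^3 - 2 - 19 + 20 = 162*c^3 - 414*c^2 + 180*c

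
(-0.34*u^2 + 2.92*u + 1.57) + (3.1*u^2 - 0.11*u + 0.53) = 2.76*u^2 + 2.81*u + 2.1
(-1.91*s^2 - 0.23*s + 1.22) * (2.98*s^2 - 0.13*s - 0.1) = -5.6918*s^4 - 0.4371*s^3 + 3.8565*s^2 - 0.1356*s - 0.122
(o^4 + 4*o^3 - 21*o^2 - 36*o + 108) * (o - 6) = o^5 - 2*o^4 - 45*o^3 + 90*o^2 + 324*o - 648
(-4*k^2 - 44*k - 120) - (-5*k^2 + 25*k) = k^2 - 69*k - 120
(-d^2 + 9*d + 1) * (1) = -d^2 + 9*d + 1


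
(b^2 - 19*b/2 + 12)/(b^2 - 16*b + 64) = (b - 3/2)/(b - 8)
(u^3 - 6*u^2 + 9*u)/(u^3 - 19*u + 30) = u*(u - 3)/(u^2 + 3*u - 10)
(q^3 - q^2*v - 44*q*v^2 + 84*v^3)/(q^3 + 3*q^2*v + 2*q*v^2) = (q^3 - q^2*v - 44*q*v^2 + 84*v^3)/(q*(q^2 + 3*q*v + 2*v^2))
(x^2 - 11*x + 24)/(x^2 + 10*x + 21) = (x^2 - 11*x + 24)/(x^2 + 10*x + 21)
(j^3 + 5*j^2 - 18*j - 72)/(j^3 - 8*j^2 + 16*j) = (j^2 + 9*j + 18)/(j*(j - 4))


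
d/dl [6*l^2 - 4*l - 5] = 12*l - 4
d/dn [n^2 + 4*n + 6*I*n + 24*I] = 2*n + 4 + 6*I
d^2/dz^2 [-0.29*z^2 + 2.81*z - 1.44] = -0.580000000000000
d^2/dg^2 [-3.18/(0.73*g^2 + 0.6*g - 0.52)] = (3.389244*g^2 + 2.78568*g - 3.18*(1.46*g + 0.6)*(2.92*g + 1.2) - 2.414256)/(0.73*g^2 + 0.6*g - 0.52)^3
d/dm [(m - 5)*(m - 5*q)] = 2*m - 5*q - 5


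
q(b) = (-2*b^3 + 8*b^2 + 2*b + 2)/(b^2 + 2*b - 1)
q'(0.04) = -8.02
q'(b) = (-2*b - 2)*(-2*b^3 + 8*b^2 + 2*b + 2)/(b^2 + 2*b - 1)^2 + (-6*b^2 + 16*b + 2)/(b^2 + 2*b - 1)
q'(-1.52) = 29.43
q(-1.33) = -9.62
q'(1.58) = -1.46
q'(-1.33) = 19.17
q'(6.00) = -1.69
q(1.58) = 3.70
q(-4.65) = 32.39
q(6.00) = -2.77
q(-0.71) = -2.78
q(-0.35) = -1.50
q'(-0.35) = 1.51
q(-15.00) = 43.93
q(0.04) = -2.28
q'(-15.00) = -1.85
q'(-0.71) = 5.62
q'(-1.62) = 37.98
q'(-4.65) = 3.03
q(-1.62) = -17.49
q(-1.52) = -14.15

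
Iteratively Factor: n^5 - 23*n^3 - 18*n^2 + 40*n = (n - 5)*(n^4 + 5*n^3 + 2*n^2 - 8*n) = (n - 5)*(n + 4)*(n^3 + n^2 - 2*n) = n*(n - 5)*(n + 4)*(n^2 + n - 2) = n*(n - 5)*(n - 1)*(n + 4)*(n + 2)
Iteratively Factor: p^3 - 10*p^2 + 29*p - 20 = (p - 5)*(p^2 - 5*p + 4) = (p - 5)*(p - 4)*(p - 1)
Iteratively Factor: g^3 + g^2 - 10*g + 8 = (g - 2)*(g^2 + 3*g - 4) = (g - 2)*(g - 1)*(g + 4)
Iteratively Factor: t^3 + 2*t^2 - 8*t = (t - 2)*(t^2 + 4*t) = t*(t - 2)*(t + 4)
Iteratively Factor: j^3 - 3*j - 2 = (j + 1)*(j^2 - j - 2) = (j + 1)^2*(j - 2)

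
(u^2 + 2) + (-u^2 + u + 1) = u + 3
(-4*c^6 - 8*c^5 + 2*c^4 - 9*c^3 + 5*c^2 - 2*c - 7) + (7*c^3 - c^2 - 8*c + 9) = -4*c^6 - 8*c^5 + 2*c^4 - 2*c^3 + 4*c^2 - 10*c + 2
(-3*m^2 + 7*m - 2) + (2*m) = -3*m^2 + 9*m - 2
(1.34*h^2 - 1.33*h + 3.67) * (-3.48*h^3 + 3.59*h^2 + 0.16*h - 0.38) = -4.6632*h^5 + 9.439*h^4 - 17.3319*h^3 + 12.4533*h^2 + 1.0926*h - 1.3946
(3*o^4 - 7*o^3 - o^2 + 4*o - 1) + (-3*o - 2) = 3*o^4 - 7*o^3 - o^2 + o - 3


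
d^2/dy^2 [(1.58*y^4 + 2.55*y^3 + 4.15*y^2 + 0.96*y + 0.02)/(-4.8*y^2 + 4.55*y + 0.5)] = (-72.8063999999999*y^6 + 207.0432*y^5 - 173.5077*y^4 - 400.84355*y^3 - 102.0723*y^2 - 15.0282*y + 1.3689)/(110.592*y^6 - 314.496*y^5 + 263.556*y^4 - 28.676375*y^3 - 27.45375*y^2 - 3.4125*y - 0.125)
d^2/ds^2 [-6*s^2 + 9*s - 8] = -12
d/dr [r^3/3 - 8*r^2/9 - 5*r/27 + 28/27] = r^2 - 16*r/9 - 5/27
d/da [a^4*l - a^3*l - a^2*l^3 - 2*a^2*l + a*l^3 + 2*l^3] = l*(4*a^3 - 3*a^2 - 2*a*l^2 - 4*a + l^2)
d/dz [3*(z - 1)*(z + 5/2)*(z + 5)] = 9*z^2 + 39*z + 15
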